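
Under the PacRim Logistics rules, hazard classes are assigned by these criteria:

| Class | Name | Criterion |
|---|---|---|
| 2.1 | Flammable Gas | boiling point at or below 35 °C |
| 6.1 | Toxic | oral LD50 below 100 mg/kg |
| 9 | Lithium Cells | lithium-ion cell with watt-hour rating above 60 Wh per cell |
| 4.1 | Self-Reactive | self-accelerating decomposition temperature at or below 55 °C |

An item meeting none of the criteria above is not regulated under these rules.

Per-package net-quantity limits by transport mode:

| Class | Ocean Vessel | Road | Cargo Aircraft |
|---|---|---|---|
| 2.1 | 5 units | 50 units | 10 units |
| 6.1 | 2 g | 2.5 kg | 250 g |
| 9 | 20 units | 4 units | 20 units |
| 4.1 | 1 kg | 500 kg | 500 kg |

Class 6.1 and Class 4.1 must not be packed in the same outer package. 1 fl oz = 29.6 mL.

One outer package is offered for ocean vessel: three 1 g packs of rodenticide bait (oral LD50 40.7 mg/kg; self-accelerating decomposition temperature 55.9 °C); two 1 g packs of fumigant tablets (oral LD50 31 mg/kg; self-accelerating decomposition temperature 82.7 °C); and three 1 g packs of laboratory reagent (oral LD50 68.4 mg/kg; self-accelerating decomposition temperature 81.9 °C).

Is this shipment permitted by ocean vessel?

Oral LD50 40.7 mg/kg meets the Class 6.1 criterion (Toxic), so the rodenticide bait is Class 6.1.
Oral LD50 31 mg/kg meets the Class 6.1 criterion (Toxic), so the fumigant tablets are Class 6.1.
Oral LD50 68.4 mg/kg meets the Class 6.1 criterion (Toxic), so the laboratory reagent is Class 6.1.
Class 6.1 net quantity: (three 1 g packs = 3 g) + (two 1 g packs = 2 g) + (three 1 g packs = 3 g) = 8 g.
8 g > 2 g (ocean vessel limit, Class 6.1) — over the limit.

No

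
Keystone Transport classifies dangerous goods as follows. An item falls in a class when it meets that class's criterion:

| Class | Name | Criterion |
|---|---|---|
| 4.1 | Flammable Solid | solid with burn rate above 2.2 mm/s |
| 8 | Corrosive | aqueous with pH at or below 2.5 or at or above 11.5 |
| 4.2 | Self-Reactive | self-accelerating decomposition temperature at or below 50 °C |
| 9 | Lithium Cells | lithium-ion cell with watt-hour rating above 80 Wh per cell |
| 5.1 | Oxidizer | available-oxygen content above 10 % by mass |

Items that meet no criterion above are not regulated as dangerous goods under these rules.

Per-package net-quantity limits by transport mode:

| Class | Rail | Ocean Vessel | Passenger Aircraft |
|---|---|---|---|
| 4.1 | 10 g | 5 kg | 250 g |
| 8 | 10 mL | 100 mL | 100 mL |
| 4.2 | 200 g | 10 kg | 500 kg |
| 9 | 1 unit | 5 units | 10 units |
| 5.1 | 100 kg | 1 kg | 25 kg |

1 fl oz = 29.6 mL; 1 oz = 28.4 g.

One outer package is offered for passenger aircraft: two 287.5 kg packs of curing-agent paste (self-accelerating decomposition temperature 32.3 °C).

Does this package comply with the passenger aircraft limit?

Self-accelerating decomposition temperature 32.3 °C meets the Class 4.2 criterion (Self-Reactive), so the curing-agent paste is Class 4.2.
Class 4.2 quantity: two 287.5 kg packs = 575 kg.
575 kg > 500 kg (passenger aircraft limit, Class 4.2) — over the limit.

No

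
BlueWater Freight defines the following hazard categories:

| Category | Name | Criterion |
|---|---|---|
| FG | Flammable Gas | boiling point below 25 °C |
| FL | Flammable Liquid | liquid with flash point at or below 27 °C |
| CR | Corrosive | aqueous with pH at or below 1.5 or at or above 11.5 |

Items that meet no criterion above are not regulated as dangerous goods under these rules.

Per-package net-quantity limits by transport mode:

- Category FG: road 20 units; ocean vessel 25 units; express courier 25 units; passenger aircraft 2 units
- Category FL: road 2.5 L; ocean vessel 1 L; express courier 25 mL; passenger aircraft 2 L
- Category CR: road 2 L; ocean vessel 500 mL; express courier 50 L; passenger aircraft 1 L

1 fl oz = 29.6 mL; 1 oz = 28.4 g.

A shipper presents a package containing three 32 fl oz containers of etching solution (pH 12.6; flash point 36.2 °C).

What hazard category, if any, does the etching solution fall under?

The etching solution has pH 12.6, which is ≥ 11.5, so it is Category CR (Corrosive).

Category CR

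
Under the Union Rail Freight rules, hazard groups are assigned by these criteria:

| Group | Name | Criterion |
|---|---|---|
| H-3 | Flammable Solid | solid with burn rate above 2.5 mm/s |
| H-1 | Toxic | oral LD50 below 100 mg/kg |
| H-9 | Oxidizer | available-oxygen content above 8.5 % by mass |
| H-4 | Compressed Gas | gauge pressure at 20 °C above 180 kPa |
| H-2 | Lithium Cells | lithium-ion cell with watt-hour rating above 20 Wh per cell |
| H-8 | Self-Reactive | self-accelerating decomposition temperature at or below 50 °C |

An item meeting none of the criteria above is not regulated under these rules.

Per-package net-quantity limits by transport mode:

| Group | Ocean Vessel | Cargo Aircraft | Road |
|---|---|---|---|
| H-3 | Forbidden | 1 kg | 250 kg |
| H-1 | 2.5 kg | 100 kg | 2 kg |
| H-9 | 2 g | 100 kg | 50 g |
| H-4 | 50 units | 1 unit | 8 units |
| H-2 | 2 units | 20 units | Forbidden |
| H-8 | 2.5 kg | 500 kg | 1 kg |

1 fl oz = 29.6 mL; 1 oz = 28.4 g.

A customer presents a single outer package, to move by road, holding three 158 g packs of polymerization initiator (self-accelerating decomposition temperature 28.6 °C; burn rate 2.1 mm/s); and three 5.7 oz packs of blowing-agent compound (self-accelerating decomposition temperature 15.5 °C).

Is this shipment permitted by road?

Self-accelerating decomposition temperature 28.6 °C meets the Group H-8 criterion (Self-Reactive), so the polymerization initiator is Group H-8.
The blowing-agent compound has self-accelerating decomposition temperature 15.5 °C, which is ≤ 50 °C, so it is Group H-8 (Self-Reactive).
Total Group H-8: (three 158 g packs = 474 g) + (three 5.7 oz packs = 485.64 g) = 959.64 g.
959.64 g is within the road limit of 1 kg for Group H-8.

Yes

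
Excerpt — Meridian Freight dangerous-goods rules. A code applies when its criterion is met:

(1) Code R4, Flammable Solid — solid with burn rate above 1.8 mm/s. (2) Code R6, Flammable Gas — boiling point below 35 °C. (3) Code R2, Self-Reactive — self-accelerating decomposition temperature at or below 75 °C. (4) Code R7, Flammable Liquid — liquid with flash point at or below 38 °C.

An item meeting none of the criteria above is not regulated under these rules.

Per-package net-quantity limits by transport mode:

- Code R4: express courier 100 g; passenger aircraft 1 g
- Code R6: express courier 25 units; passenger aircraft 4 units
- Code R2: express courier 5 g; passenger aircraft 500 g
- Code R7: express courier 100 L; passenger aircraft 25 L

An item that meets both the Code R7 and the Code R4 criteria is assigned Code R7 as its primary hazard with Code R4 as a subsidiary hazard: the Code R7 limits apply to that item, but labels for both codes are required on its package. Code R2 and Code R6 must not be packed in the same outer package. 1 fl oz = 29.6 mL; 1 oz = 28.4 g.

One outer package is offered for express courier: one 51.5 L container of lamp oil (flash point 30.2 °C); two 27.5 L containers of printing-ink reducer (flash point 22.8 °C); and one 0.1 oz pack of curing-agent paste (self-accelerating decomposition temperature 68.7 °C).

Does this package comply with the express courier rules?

Flash point 30.2 °C meets the Code R7 criterion (Flammable Liquid), so the lamp oil is Code R7.
Printing-ink reducer: flash point 22.8 °C ≤ 38 °C → Code R7 (Flammable Liquid).
The curing-agent paste has self-accelerating decomposition temperature 68.7 °C, which is ≤ 75 °C, so it is Code R2 (Self-Reactive).
Code R2 quantity: one 0.1 oz pack = 2.84 g.
That is within the Code R2 express courier limit of 5 g.
Total Code R7: 51.5 L + (two 27.5 L containers = 55 L) = 106.5 L.
106.5 L > 100 L (express courier limit, Code R7) — over the limit.
The segregation rule (Code R2 with Code R6) does not apply to Code R2 with Code R7.

No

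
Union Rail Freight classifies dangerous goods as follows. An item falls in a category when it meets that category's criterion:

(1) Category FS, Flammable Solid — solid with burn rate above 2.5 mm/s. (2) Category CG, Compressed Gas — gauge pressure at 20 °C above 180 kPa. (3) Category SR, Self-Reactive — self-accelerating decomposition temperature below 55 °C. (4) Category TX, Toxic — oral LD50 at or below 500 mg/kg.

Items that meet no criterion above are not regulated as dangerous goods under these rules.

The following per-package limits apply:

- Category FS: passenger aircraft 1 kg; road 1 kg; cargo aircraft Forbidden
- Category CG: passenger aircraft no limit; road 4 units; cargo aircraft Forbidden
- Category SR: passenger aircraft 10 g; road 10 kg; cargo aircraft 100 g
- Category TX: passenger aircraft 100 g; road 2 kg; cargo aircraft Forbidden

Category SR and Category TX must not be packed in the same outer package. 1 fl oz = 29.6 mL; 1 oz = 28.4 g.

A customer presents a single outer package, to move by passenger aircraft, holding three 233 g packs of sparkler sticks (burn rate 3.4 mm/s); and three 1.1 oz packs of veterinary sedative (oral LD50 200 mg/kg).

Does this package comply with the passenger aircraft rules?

Sparkler sticks: burn rate 3.4 mm/s > 2.5 mm/s → Category FS (Flammable Solid).
Veterinary sedative: oral LD50 200 mg/kg ≤ 500 mg/kg → Category TX (Toxic).
Category FS quantity: three 233 g packs = 699 g.
699 g is within the passenger aircraft limit of 1 kg for Category FS.
Category TX quantity: three 1.1 oz packs = 93.72 g.
That is within the Category TX passenger aircraft limit of 100 g.
The segregation rule (Category SR with Category TX) does not apply to Category FS with Category TX.
Every hazard category is within its passenger aircraft limit and no segregation rule is violated.

Yes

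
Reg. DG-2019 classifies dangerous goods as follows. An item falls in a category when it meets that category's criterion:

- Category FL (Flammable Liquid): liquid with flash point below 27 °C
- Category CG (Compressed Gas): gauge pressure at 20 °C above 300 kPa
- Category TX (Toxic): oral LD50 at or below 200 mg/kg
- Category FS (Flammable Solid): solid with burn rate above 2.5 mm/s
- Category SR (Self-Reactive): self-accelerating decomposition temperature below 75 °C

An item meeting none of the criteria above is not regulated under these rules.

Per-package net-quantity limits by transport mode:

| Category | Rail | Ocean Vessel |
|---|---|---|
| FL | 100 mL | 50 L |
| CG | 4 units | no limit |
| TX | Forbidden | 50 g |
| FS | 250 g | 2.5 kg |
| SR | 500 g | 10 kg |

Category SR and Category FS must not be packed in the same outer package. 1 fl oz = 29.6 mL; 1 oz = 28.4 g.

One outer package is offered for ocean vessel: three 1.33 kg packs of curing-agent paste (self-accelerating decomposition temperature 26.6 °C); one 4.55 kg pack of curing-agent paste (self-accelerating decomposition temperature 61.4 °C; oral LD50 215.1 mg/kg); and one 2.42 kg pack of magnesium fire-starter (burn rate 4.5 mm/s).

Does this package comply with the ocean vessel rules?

No

The curing-agent paste has self-accelerating decomposition temperature 26.6 °C, which is < 75 °C, so it is Category SR (Self-Reactive).
Self-accelerating decomposition temperature 61.4 °C meets the Category SR criterion (Self-Reactive), so the curing-agent paste is Category SR.
The magnesium fire-starter has burn rate 4.5 mm/s, which is > 2.5 mm/s, so it is Category FS (Flammable Solid).
Total Category SR: (three 1.33 kg packs = 3.99 kg) + 4.55 kg = 8.54 kg.
8.54 kg ≤ 10 kg (ocean vessel limit, Category SR) — within limit.
Category FS quantity: 2.42 kg.
That is within the Category FS ocean vessel limit of 2.5 kg.
Category SR and Category FS may not share an outer package.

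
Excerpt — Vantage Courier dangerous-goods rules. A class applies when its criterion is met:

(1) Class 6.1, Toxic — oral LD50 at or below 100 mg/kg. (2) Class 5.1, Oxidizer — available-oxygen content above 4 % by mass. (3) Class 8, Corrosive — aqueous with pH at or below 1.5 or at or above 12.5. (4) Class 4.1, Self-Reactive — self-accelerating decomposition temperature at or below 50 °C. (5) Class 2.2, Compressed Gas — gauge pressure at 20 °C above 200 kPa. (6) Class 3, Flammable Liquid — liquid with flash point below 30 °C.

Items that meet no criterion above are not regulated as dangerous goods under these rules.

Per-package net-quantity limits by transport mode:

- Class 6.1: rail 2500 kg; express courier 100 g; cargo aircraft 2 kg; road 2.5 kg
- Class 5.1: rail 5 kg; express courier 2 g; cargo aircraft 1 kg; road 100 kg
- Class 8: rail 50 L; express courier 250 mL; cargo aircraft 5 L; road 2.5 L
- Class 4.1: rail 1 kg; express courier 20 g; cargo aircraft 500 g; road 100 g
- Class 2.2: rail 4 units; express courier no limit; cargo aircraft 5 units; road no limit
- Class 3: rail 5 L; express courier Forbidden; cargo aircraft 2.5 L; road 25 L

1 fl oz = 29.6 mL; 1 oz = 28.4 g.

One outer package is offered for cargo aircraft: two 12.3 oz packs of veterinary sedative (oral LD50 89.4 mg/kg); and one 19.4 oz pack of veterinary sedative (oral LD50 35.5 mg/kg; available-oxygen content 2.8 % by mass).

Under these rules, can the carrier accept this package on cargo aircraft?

Yes

With oral LD50 89.4 mg/kg (≤ 100 mg/kg), the veterinary sedative falls in Class 6.1.
The veterinary sedative has oral LD50 35.5 mg/kg, which is ≤ 100 mg/kg, so it is Class 6.1 (Toxic).
Total Class 6.1: (two 12.3 oz packs = 698.64 g) + (one 19.4 oz pack = 550.96 g) = 1249.6 g.
1249.6 g is within the cargo aircraft limit of 2 kg for Class 6.1.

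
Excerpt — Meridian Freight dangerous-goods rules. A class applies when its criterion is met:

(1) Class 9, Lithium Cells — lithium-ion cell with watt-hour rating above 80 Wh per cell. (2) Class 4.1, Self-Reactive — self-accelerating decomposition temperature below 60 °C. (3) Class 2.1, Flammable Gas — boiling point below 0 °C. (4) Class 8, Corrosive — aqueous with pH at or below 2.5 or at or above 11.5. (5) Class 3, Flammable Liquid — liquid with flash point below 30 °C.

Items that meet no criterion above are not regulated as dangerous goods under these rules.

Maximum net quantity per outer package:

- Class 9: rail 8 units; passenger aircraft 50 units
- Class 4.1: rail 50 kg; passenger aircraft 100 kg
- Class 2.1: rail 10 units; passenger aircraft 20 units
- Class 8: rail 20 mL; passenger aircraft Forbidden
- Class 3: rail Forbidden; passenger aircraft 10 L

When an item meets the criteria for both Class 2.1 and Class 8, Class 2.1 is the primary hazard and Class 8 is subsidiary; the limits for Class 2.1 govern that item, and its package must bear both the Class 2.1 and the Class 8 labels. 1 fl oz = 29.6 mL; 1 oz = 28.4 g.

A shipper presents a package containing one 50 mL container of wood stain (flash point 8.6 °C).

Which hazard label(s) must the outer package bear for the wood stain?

Class 3

With flash point 8.6 °C (< 30 °C), the wood stain falls in Class 3.
Only the Class 3 label is required.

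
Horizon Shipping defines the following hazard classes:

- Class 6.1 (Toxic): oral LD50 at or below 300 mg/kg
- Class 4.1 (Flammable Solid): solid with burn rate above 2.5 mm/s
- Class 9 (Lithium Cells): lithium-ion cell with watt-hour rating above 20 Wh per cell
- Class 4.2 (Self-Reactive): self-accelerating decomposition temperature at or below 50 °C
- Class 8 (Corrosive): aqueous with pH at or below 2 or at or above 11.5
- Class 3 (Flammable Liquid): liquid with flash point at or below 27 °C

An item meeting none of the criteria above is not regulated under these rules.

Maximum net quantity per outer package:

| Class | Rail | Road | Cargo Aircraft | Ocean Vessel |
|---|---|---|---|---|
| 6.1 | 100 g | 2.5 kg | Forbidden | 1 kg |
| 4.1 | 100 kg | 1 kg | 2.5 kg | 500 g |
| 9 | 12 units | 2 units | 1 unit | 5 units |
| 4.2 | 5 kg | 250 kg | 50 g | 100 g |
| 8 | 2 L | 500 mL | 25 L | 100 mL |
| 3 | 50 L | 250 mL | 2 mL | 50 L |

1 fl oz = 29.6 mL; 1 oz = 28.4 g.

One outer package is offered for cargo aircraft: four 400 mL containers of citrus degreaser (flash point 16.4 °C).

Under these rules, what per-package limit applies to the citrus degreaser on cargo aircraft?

2 mL

Citrus degreaser: flash point 16.4 °C ≤ 27 °C → Class 3 (Flammable Liquid).
The cargo aircraft limit for Class 3 is 2 mL.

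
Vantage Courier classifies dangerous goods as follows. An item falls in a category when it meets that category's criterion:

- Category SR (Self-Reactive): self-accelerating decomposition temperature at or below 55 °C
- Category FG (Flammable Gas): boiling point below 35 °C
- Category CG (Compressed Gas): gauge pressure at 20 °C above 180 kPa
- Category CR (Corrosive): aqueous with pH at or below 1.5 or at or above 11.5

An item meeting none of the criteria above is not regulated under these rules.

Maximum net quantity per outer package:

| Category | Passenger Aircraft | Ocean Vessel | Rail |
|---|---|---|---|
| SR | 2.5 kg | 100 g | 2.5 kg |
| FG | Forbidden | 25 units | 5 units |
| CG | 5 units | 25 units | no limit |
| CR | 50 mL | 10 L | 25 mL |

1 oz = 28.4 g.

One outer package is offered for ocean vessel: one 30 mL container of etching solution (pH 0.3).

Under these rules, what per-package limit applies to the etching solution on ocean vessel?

pH 0.3 meets the Category CR criterion (Corrosive), so the etching solution is Category CR.
The ocean vessel limit for Category CR is 10 L.

10 L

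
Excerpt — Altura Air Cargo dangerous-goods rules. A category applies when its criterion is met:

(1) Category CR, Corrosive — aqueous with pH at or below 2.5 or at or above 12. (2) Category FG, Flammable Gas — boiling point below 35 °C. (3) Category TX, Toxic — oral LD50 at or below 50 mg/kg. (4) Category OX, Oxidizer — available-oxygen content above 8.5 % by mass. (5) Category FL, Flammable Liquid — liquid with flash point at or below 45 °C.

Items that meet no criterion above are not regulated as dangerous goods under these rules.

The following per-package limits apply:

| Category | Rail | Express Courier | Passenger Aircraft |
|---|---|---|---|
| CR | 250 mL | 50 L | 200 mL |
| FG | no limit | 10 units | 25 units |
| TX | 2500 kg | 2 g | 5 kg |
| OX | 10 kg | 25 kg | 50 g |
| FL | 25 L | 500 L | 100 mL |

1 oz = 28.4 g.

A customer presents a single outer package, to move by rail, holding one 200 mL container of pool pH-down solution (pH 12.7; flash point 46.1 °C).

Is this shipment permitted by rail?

pH 12.7 meets the Category CR criterion (Corrosive), so the pool pH-down solution is Category CR.
Category CR quantity: 200 mL.
200 mL ≤ 250 mL (rail limit, Category CR) — within limit.

Yes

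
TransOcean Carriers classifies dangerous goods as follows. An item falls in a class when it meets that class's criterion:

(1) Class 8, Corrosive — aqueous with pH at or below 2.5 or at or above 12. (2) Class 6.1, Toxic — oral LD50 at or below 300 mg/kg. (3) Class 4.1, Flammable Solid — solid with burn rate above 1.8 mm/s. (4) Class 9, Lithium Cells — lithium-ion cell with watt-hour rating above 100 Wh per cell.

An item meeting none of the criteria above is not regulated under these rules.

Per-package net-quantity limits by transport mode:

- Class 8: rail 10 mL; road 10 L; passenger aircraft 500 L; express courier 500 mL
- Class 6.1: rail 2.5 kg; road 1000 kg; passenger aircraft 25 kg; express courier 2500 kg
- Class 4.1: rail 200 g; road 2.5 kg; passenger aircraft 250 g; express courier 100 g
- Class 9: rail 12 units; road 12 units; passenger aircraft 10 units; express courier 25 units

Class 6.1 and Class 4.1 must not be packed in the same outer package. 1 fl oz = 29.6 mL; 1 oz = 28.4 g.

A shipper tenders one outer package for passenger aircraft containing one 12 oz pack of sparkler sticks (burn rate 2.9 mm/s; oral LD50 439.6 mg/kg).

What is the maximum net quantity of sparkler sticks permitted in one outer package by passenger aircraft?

Burn rate 2.9 mm/s meets the Class 4.1 criterion (Flammable Solid), so the sparkler sticks are Class 4.1.
The passenger aircraft limit for Class 4.1 is 250 g.

250 g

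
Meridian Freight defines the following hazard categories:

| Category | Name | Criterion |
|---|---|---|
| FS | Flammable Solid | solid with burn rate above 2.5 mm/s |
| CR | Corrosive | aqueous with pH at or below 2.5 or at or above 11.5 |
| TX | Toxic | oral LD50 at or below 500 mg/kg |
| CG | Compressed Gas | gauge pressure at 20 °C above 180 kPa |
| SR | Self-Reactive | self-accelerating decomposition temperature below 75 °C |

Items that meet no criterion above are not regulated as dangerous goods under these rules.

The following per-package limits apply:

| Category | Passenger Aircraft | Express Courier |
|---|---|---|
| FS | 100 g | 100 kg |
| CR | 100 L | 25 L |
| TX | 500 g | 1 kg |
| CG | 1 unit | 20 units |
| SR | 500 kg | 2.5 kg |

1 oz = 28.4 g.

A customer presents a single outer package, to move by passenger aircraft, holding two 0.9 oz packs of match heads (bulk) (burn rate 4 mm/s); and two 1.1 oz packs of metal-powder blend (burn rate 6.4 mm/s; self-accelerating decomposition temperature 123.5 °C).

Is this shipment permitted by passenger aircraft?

No

The match heads (bulk) have burn rate 4 mm/s, which is > 2.5 mm/s, so they are Category FS (Flammable Solid).
The metal-powder blend has burn rate 6.4 mm/s, which is > 2.5 mm/s, so it is Category FS (Flammable Solid).
Total Category FS: (two 0.9 oz packs = 51.12 g) + (two 1.1 oz packs = 62.48 g) = 113.6 g.
That exceeds the Category FS passenger aircraft limit of 100 g.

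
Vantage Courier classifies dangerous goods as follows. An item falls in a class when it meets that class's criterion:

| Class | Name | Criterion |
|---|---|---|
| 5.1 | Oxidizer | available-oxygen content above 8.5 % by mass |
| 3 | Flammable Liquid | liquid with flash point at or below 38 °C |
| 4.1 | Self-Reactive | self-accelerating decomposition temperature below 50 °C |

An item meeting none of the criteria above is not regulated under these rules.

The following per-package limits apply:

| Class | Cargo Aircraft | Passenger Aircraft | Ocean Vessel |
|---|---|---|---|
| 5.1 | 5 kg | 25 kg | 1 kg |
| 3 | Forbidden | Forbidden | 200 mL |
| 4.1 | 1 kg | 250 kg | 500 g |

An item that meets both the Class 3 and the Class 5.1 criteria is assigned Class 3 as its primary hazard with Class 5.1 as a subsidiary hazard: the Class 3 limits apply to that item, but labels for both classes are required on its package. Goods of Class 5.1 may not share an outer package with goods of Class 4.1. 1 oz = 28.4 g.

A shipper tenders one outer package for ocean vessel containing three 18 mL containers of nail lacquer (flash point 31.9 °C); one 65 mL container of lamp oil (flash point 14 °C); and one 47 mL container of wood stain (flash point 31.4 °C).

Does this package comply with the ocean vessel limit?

Yes

The nail lacquer has flash point 31.9 °C, which is ≤ 38 °C, so it is Class 3 (Flammable Liquid).
Flash point 14 °C meets the Class 3 criterion (Flammable Liquid), so the lamp oil is Class 3.
Wood stain: flash point 31.4 °C ≤ 38 °C → Class 3 (Flammable Liquid).
Total Class 3: (three 18 mL containers = 54 mL) + 65 mL + 47 mL = 166 mL.
That is within the Class 3 ocean vessel limit of 200 mL.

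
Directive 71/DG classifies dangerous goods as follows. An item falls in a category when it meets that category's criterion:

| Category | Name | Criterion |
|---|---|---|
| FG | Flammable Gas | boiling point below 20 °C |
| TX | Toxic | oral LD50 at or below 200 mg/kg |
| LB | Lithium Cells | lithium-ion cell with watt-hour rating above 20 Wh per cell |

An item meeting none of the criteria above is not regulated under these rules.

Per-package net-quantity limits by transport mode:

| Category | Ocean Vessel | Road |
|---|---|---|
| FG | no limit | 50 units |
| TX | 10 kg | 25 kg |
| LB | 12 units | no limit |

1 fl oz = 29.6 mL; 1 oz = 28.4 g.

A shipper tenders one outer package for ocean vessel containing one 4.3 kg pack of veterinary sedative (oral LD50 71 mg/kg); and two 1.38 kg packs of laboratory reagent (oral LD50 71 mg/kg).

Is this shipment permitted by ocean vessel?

Yes

With oral LD50 71 mg/kg (≤ 200 mg/kg), the veterinary sedative falls in Category TX.
Oral LD50 71 mg/kg meets the Category TX criterion (Toxic), so the laboratory reagent is Category TX.
Total Category TX: 4.3 kg + (two 1.38 kg packs = 2.76 kg) = 7.06 kg.
7.06 kg is within the ocean vessel limit of 10 kg for Category TX.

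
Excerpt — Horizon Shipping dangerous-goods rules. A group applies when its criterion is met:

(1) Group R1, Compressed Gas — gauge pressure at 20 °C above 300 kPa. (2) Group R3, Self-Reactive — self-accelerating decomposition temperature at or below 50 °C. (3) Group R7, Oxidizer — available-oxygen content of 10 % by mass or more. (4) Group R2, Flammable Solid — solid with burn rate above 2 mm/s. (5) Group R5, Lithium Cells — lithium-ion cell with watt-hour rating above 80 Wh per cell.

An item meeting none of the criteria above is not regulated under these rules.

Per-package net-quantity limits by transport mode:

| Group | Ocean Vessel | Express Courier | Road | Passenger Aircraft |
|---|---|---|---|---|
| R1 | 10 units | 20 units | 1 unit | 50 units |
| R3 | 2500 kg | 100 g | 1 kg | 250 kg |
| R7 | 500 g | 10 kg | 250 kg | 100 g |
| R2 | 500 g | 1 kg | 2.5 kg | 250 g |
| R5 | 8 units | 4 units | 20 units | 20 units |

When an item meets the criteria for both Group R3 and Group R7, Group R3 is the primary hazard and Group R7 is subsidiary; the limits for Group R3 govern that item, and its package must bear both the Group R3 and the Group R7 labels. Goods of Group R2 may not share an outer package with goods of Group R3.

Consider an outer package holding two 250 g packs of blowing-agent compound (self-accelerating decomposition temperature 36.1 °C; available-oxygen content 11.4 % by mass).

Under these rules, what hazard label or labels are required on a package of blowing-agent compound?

The blowing-agent compound has self-accelerating decomposition temperature 36.1 °C, which is ≤ 50 °C, so it is Group R3 (Self-Reactive).
Available-oxygen content 11.4 % by mass meets the Group R7 criterion (Oxidizer), so the blowing-agent compound is Group R7.
By the precedence rule Group R3 is primary and Group R7 is subsidiary, and that rule requires both labels on the package.

Group R3 and R7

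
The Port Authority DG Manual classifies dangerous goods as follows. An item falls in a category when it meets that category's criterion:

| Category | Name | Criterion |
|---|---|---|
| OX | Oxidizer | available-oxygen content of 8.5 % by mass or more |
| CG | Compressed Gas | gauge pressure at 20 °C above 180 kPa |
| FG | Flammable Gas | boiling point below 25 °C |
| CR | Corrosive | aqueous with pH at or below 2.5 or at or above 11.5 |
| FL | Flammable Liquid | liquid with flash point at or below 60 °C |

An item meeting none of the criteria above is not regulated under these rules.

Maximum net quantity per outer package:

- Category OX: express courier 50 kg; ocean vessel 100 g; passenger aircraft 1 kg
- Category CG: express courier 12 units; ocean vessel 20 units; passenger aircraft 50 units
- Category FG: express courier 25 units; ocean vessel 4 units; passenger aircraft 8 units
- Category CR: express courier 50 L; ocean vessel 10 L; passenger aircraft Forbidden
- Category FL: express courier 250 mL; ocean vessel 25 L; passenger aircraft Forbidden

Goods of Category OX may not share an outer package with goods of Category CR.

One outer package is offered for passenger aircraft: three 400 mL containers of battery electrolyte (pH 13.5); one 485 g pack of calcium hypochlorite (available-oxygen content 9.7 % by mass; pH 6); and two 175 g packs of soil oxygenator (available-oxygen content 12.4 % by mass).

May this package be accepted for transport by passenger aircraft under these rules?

The battery electrolyte has pH 13.5, which is ≥ 11.5, so it is Category CR (Corrosive).
The calcium hypochlorite has available-oxygen content 9.7 % by mass, which is ≥ 8.5 % by mass, so it is Category OX (Oxidizer).
Available-oxygen content 12.4 % by mass meets the Category OX criterion (Oxidizer), so the soil oxygenator is Category OX.
Total Category OX: 485 g + (two 175 g packs = 350 g) = 835 g.
That is within the Category OX passenger aircraft limit of 1 kg.
Category CR quantity: three 400 mL containers = 1.2 L.
By passenger aircraft, Category CR is Forbidden regardless of quantity.
Category OX and Category CR may not share an outer package.

No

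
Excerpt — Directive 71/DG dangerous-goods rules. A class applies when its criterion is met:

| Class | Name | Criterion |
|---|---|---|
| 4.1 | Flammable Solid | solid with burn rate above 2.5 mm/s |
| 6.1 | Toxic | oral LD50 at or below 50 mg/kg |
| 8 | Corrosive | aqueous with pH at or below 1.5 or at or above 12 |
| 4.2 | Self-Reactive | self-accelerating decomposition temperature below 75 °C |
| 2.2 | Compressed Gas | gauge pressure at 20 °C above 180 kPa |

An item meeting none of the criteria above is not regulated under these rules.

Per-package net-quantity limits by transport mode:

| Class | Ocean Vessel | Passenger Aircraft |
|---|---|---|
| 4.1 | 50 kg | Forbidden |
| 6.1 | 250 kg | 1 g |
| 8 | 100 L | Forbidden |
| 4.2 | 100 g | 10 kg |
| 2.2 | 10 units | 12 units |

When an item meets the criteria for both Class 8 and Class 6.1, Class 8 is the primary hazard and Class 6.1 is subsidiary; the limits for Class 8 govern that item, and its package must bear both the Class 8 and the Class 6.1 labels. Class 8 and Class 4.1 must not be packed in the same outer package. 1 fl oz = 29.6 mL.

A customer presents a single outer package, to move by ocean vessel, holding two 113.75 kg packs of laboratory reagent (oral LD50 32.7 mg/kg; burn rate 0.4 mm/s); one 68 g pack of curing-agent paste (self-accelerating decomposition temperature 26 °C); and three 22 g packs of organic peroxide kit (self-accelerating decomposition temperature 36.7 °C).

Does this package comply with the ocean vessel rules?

Laboratory reagent: oral LD50 32.7 mg/kg ≤ 50 mg/kg → Class 6.1 (Toxic).
Self-accelerating decomposition temperature 26 °C meets the Class 4.2 criterion (Self-Reactive), so the curing-agent paste is Class 4.2.
Self-accelerating decomposition temperature 36.7 °C meets the Class 4.2 criterion (Self-Reactive), so the organic peroxide kit is Class 4.2.
Class 4.2 net quantity: 68 g + (three 22 g packs = 66 g) = 134 g.
134 g exceeds the ocean vessel limit of 100 g for Class 4.2.
Class 6.1 quantity: two 113.75 kg packs = 227.5 kg.
227.5 kg ≤ 250 kg (ocean vessel limit, Class 6.1) — within limit.
The segregation rule (Class 8 with Class 4.1) does not apply to Class 4.2 with Class 6.1.

No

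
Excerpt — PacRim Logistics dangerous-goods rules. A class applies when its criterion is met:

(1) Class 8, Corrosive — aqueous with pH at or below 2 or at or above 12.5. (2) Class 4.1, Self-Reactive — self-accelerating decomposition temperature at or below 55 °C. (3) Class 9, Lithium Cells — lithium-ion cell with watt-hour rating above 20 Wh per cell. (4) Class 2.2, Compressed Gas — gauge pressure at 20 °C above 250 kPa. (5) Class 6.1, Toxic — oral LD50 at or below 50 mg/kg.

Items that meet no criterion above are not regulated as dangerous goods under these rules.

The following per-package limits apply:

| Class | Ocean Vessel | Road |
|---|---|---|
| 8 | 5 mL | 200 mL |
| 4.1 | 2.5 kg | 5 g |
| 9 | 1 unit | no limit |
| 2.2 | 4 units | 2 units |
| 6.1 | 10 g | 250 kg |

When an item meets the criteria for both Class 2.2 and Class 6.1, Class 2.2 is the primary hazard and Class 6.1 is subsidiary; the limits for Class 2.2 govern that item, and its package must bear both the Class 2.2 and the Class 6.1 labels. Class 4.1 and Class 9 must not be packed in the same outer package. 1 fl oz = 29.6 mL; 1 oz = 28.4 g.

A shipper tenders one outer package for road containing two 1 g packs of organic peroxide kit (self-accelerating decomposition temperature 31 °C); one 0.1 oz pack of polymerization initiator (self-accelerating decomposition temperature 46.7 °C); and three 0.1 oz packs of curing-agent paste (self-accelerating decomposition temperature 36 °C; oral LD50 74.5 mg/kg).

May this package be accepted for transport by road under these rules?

With self-accelerating decomposition temperature 31 °C (≤ 55 °C), the organic peroxide kit falls in Class 4.1.
With self-accelerating decomposition temperature 46.7 °C (≤ 55 °C), the polymerization initiator falls in Class 4.1.
Self-accelerating decomposition temperature 36 °C meets the Class 4.1 criterion (Self-Reactive), so the curing-agent paste is Class 4.1.
Class 4.1 net quantity: (two 1 g packs = 2 g) + (one 0.1 oz pack = 2.84 g) + (three 0.1 oz packs = 8.52 g) = 13.36 g.
That exceeds the Class 4.1 road limit of 5 g.

No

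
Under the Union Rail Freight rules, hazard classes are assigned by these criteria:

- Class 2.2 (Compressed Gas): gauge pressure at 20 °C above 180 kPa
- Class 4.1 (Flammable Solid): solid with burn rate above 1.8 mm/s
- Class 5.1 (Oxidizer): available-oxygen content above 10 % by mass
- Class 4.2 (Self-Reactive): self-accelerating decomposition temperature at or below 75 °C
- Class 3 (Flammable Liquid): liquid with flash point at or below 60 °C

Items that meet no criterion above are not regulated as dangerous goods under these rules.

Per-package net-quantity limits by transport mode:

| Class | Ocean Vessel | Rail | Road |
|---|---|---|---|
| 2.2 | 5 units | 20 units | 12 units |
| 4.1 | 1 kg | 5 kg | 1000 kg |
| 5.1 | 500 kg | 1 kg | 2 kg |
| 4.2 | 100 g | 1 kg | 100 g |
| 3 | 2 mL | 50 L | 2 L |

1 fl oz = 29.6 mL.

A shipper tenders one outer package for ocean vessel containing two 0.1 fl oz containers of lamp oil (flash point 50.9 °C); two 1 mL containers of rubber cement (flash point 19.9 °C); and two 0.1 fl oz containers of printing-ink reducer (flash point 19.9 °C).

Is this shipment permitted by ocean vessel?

No

Flash point 50.9 °C meets the Class 3 criterion (Flammable Liquid), so the lamp oil is Class 3.
With flash point 19.9 °C (≤ 60 °C), the rubber cement falls in Class 3.
With flash point 19.9 °C (≤ 60 °C), the printing-ink reducer falls in Class 3.
Total Class 3: (two 0.1 fl oz containers = 5.92 mL) + (two 1 mL containers = 2 mL) + (two 0.1 fl oz containers = 5.92 mL) = 13.84 mL.
13.84 mL exceeds the ocean vessel limit of 2 mL for Class 3.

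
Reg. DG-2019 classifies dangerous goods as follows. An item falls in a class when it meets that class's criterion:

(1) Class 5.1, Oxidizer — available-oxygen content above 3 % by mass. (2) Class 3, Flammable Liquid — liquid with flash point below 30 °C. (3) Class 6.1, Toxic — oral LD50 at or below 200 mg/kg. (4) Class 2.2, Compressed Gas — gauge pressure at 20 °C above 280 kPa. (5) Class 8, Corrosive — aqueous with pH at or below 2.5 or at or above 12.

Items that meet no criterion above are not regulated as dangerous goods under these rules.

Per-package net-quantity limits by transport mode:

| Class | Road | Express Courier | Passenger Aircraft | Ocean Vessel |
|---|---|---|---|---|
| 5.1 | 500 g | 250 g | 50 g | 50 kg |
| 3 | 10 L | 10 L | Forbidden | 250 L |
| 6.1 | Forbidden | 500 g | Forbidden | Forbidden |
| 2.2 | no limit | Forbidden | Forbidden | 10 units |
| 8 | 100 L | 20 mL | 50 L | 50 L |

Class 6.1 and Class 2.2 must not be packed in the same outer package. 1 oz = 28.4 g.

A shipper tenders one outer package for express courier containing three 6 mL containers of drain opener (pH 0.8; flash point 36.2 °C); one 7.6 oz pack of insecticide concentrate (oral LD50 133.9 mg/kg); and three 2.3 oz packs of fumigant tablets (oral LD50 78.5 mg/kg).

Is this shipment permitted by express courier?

Yes

The drain opener has pH 0.8, which is ≤ 2.5, so it is Class 8 (Corrosive).
The insecticide concentrate has oral LD50 133.9 mg/kg, which is ≤ 200 mg/kg, so it is Class 6.1 (Toxic).
Oral LD50 78.5 mg/kg meets the Class 6.1 criterion (Toxic), so the fumigant tablets are Class 6.1.
Class 6.1 net quantity: (one 7.6 oz pack = 215.84 g) + (three 2.3 oz packs = 195.96 g) = 411.8 g.
That is within the Class 6.1 express courier limit of 500 g.
Class 8 quantity: three 6 mL containers = 18 mL.
18 mL ≤ 20 mL (express courier limit, Class 8) — within limit.
The segregation rule (Class 6.1 with Class 2.2) does not apply to Class 6.1 with Class 8.
Every hazard class is within its express courier limit and no segregation rule is violated.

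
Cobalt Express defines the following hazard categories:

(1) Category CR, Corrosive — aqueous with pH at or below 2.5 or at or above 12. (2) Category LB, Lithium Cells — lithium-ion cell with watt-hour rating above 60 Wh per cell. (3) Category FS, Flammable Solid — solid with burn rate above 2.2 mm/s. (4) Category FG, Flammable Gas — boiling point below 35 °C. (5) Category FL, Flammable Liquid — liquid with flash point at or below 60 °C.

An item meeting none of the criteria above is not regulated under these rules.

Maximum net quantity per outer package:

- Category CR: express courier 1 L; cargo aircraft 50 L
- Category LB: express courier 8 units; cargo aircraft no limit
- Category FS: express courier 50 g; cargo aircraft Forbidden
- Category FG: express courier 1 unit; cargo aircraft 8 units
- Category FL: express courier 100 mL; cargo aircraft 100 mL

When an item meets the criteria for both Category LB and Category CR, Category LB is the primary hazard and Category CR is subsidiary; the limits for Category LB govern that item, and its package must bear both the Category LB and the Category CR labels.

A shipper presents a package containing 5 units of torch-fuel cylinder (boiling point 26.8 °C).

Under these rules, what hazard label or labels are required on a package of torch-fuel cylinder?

Category FG

Boiling point 26.8 °C meets the Category FG criterion (Flammable Gas), so the torch-fuel cylinder is Category FG.
Only the Category FG label is required.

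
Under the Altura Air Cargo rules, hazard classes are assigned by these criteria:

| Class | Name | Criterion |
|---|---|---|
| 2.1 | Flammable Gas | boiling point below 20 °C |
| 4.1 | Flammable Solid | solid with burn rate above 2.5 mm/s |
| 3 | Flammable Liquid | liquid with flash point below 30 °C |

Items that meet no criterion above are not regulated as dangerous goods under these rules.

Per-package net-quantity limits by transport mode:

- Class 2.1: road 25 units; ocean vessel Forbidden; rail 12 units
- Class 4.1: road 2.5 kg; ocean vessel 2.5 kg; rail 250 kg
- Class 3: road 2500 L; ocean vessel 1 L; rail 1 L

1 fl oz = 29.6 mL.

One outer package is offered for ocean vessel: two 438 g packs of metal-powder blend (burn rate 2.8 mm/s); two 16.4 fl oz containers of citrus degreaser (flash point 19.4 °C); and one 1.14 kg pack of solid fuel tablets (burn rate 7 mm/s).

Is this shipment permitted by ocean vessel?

Metal-powder blend: burn rate 2.8 mm/s > 2.5 mm/s → Class 4.1 (Flammable Solid).
Citrus degreaser: flash point 19.4 °C < 30 °C → Class 3 (Flammable Liquid).
Solid fuel tablets: burn rate 7 mm/s > 2.5 mm/s → Class 4.1 (Flammable Solid).
Total Class 4.1: (two 438 g packs = 876 g) + 1.14 kg = 2.016 kg.
2.016 kg is within the ocean vessel limit of 2.5 kg for Class 4.1.
Class 3 quantity: two 16.4 fl oz containers = 970.88 mL.
That is within the Class 3 ocean vessel limit of 1 L.
Every hazard class is within its ocean vessel limit and no segregation rule is violated.

Yes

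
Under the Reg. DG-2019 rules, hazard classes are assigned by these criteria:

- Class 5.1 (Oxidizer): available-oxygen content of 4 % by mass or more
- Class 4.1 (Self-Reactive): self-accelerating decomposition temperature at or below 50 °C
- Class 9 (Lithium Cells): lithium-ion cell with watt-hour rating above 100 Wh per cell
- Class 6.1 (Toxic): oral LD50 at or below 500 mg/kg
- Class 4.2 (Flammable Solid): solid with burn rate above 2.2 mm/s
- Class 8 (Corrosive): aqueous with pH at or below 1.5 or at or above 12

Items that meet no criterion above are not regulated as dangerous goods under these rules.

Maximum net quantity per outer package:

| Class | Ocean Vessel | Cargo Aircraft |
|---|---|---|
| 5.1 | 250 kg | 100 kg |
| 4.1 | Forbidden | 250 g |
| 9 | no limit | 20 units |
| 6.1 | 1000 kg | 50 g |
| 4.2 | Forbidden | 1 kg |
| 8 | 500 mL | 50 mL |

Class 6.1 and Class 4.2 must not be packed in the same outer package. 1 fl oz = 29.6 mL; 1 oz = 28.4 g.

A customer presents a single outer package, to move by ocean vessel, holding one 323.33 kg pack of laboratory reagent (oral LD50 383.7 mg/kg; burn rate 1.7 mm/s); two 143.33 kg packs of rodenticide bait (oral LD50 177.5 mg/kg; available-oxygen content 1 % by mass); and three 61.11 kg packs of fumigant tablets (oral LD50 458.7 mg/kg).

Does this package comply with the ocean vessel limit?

Oral LD50 383.7 mg/kg meets the Class 6.1 criterion (Toxic), so the laboratory reagent is Class 6.1.
Rodenticide bait: oral LD50 177.5 mg/kg ≤ 500 mg/kg → Class 6.1 (Toxic).
The fumigant tablets have oral LD50 458.7 mg/kg, which is ≤ 500 mg/kg, so they are Class 6.1 (Toxic).
Class 6.1 net quantity: 323.33 kg + (two 143.33 kg packs = 286.66 kg) + (three 61.11 kg packs = 183.33 kg) = 793.32 kg.
That is within the Class 6.1 ocean vessel limit of 1000 kg.

Yes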